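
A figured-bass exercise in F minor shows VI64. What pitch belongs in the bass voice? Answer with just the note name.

Ab

VI in F minor has root Db; the chord is Db-F-Ab.
The figure 64 means second inversion — the fifth is in the bass.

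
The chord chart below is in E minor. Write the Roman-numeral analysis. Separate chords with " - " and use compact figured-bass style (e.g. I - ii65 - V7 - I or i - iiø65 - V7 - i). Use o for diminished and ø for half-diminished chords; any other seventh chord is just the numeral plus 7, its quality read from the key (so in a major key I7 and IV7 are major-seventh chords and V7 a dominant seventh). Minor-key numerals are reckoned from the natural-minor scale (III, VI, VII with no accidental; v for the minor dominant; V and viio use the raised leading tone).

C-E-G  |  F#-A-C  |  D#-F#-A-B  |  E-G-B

VI - iio - V65 - i

C-E-G: major triad on C = scale degree 6 → VI.
F#-A-C: root F# is the supertonic; diminished triad there is iio.
D#-F#-A-B: dominant seventh chord on B = scale degree 5 → V65.
E-G-B has root E, degree 1 in E minor, so i.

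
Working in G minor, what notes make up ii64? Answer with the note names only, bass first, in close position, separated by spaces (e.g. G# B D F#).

Scale degree 2 in G minor is A; here the chord built on it is altered to a minor triad. ii64 is the minor supertonic, borrowed from the parallel major (the Dorian ii).
So the chord is A-C-E.
The figured bass 64 indicates second inversion, placing the fifth (E) in the bass: E-A-C.

E A C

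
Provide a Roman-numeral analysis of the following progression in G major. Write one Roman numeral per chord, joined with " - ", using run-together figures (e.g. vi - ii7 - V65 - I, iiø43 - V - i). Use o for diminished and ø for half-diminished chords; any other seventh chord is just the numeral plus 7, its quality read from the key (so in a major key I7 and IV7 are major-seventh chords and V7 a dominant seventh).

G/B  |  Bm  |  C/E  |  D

I6 - iii - IV6 - V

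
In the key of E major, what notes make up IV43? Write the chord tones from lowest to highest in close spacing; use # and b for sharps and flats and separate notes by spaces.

E G# A C#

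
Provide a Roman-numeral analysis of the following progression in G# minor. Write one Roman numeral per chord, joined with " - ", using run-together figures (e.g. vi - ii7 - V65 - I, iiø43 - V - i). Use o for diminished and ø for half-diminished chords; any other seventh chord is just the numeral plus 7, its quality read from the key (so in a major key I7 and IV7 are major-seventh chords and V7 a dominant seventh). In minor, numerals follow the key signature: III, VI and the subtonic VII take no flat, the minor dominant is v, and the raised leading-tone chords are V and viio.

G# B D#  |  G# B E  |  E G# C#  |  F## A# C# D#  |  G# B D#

i - VI6 - iv6 - V65 - i

G#-B-D#: minor triad on G# = scale degree 1 → i.
G#-B-E: major triad on E = scale degree 6 → VI6.
E-G#-C#: minor triad on C# = scale degree 4 → iv6.
F##-A#-C#-D#: root D# is the dominant; dominant seventh chord there is V65.
G#-B-D#: root G# is the tonic; minor triad there is i.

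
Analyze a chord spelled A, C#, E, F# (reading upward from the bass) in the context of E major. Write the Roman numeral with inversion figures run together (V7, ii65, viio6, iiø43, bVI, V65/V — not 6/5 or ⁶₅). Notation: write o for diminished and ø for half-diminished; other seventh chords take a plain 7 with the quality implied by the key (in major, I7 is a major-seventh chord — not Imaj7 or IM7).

ii65

Stacked in thirds the chord is F#-A-C#-E: a minor seventh chord on F#.
In E major, F# is the supertonic; the diatonic minor seventh chord there is ii7.
With A in the bass the chord is in first inversion, so the figured bass is 65.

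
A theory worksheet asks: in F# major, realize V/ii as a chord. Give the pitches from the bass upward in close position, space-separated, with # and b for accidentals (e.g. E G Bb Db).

D# F## A#

The slash means an applied dominant: we want the dominant of ii. In F# major, ii is G# minor, and its dominant is built on D#.
Building a major triad on D# gives D#-F##-A#.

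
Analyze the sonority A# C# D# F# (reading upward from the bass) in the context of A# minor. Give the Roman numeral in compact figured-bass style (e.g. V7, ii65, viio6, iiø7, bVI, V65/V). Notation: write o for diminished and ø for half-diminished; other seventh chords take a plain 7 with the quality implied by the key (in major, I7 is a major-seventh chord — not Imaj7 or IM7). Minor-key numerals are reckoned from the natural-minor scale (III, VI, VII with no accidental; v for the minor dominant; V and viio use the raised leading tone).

The pitches D#-F#-A#-C# form a minor seventh chord rooted on D#.
D# is scale degree 4 in A# minor, and a minor seventh chord on that degree is written iv7.
With A# in the bass the chord is in second inversion, so the figured bass is 43.

iv43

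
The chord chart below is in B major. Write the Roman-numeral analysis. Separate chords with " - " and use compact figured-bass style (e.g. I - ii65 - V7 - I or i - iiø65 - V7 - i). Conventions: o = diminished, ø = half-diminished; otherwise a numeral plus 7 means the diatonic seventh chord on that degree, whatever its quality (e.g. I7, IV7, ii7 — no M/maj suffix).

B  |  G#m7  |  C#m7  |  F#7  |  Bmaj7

I - vi7 - ii7 - V7 - I7

B: major triad on B = scale degree 1 → I.
G#m7 has root G#, degree 6 in B major, so vi7.
C#m7 has root C#, degree 2 in B major, so ii7.
F#7: dominant seventh chord on F# = scale degree 5 → V7.
Bmaj7 has root B, degree 1 in B major, so I7.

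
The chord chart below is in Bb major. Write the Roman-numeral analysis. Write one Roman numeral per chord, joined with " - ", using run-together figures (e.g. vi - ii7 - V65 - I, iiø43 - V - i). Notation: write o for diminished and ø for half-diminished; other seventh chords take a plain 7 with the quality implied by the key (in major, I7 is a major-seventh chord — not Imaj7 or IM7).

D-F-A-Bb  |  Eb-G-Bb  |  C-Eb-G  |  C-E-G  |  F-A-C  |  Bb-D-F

D-F-A-Bb: major seventh chord on Bb = scale degree 1 → I65.
Eb-G-Bb: major triad on Eb = scale degree 4 → IV.
C-Eb-G: minor triad on C = scale degree 2 → ii.
C-E-G is the secondary dominant of V (major triad on C): V/V.
F-A-C has root F, degree 5 in Bb major, so V.
Bb-D-F: major triad on Bb = scale degree 1 → I.

I65 - IV - ii - V/V - V - I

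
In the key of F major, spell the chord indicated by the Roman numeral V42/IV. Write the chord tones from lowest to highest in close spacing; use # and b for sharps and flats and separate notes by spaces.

Eb F A C

V42/IV is a secondary dominant — the dominant seventh of IV. IV in F major is Bb, so the applied chord's root is F, a perfect fifth above.
Building a dominant seventh chord on F gives F-A-C-Eb.
The figured bass 42 indicates third inversion, placing the seventh (Eb) in the bass: Eb-F-A-C.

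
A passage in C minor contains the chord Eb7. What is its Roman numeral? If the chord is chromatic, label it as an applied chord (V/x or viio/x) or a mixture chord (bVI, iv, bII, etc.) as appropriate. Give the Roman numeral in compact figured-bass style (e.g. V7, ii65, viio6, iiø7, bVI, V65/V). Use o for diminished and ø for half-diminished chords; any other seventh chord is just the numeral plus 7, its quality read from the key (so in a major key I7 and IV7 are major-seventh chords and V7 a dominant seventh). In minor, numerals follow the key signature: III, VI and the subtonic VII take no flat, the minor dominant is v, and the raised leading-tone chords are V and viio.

Stacked in thirds the chord is Eb-G-Bb-Db: a dominant seventh chord on Eb.
Eb is not a diatonic chord root with this quality in C minor, but it lies a perfect fifth above Ab (VI), so the chord functions as an applied dominant of VI.

V7/VI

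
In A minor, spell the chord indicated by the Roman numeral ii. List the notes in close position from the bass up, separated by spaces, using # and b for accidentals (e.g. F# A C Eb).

Scale degree 2 in A minor is B; here the chord built on it is altered to a minor triad. ii is the minor supertonic, borrowed from the parallel major (the Dorian ii).
So the chord is B-D-F#, a minor triad.

B D F#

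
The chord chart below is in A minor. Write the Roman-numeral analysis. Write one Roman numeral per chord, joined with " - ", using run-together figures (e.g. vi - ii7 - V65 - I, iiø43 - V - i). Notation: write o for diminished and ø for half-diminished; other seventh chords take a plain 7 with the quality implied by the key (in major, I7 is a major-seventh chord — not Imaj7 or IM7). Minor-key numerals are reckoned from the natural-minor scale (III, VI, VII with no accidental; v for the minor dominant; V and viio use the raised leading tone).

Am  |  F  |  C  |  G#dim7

Am: root A is the tonic; minor triad there is i.
F: major triad on F = scale degree 6 → VI.
C: root C is the mediant; major triad there is III.
G#dim7: fully diminished seventh chord on G# = scale degree 7 → viio7.

i - VI - III - viio7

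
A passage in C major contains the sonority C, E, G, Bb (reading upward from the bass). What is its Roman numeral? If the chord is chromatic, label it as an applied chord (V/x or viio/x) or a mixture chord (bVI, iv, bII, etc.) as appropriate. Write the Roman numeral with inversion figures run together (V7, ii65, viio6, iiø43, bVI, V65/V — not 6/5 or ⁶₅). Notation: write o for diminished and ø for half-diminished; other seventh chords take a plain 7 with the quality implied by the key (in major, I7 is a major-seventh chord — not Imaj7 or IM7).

The pitches C-E-G-Bb form a dominant seventh chord rooted on C.
C is not a diatonic chord root with this quality in C major, but it lies a perfect fifth above F (IV), so the chord functions as an applied dominant of IV.

V7/IV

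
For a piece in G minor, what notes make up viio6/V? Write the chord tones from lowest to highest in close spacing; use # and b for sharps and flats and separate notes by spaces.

The slash marks an applied leading-tone chord: viio of V. In G minor, V is D, so the leading tone to it is C#, a half step below.
Building a diminished triad on C# gives C#-E-G.
The figured bass 6 indicates first inversion, placing the third (E) in the bass: E-G-C#.

E G C#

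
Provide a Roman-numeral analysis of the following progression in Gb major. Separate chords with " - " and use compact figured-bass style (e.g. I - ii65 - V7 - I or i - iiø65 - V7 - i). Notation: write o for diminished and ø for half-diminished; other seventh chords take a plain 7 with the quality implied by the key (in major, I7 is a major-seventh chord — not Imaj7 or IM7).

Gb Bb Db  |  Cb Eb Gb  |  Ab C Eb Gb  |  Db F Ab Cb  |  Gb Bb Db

I - IV - V7/V - V7 - I

Gb-Bb-Db: root Gb is the tonic; major triad there is I.
Cb-Eb-Gb: root Cb is the subdominant; major triad there is IV.
Ab-C-Eb-Gb is the secondary dominant of V (dominant seventh chord on Ab): V7/V.
Db-F-Ab-Cb: dominant seventh chord on Db = scale degree 5 → V7.
Gb-Bb-Db: major triad on Gb = scale degree 1 → I.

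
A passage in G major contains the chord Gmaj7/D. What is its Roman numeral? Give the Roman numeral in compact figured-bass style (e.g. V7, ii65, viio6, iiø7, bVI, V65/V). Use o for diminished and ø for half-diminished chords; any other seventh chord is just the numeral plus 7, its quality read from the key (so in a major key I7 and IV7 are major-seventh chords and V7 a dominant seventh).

I43

The pitches G-B-D-F# form a major seventh chord rooted on G.
G is scale degree 1 in G major, and a major seventh chord on that degree is written I7.
With D in the bass the chord is in second inversion, so the figured bass is 43.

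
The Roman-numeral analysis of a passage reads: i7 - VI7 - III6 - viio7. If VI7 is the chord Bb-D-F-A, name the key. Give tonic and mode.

The chord Bbmaj7 is a major seventh chord rooted on Bb; its label is VI7.
Counting down 5 scale steps from Bb places the tonic on D; a major seventh chord on degree 6 is diatonic only in minor.

D minor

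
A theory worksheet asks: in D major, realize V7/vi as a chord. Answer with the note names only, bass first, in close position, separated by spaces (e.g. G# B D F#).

F# A# C# E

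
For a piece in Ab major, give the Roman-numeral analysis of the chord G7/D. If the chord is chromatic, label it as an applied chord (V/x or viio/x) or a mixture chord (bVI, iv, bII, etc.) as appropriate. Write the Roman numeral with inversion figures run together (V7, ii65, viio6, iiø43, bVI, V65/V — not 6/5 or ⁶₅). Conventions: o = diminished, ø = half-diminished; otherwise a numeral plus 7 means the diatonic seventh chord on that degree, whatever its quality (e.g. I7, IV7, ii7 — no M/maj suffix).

Stacked in thirds the chord is G-B-D-F: a dominant seventh chord on G.
G is not a diatonic chord root with this quality in Ab major, but it lies a perfect fifth above C (iii), so the chord functions as an applied dominant of iii.
With D in the bass the chord is in second inversion, so the figured bass is 43.

V43/iii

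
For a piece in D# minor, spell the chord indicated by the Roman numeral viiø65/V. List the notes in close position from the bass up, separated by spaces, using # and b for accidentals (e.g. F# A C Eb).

B# D# F## G##

The slash marks an applied leading-tone chord: viio of V. In D# minor, V is A#, so the leading tone to it is G##, a half step below.
Building a half-diminished seventh chord on G## gives G##-B#-D#-F##.
With the 65 figure the chord is in first inversion; from the bass B# upward in close position it reads B#-D#-F##-G##.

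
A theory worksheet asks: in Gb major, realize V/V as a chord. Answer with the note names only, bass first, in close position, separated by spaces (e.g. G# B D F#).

The slash means an applied dominant: we want the dominant of V. In Gb major, V is Db major, and its dominant is built on Ab.
Building a major triad on Ab gives Ab-C-Eb.

Ab C Eb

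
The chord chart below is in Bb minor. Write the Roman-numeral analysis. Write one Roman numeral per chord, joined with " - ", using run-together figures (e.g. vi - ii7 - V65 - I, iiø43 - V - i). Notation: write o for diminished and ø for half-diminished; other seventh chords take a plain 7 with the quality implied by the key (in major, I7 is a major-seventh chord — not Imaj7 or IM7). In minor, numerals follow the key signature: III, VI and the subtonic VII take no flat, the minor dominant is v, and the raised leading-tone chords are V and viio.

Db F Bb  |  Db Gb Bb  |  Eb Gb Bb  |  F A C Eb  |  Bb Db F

Db-F-Bb: minor triad on Bb = scale degree 1 → i6.
Db-Gb-Bb: root Gb is the submediant; major triad there is VI64.
Eb-Gb-Bb: minor triad on Eb = scale degree 4 → iv.
F-A-C-Eb: dominant seventh chord on F = scale degree 5 → V7.
Bb-Db-F: minor triad on Bb = scale degree 1 → i.

i6 - VI64 - iv - V7 - i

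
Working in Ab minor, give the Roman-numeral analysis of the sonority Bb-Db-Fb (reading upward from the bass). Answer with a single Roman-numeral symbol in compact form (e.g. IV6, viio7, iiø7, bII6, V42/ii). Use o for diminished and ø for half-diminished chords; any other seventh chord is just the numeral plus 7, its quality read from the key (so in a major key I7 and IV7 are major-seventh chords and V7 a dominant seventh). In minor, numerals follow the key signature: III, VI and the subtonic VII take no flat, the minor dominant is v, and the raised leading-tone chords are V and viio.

iio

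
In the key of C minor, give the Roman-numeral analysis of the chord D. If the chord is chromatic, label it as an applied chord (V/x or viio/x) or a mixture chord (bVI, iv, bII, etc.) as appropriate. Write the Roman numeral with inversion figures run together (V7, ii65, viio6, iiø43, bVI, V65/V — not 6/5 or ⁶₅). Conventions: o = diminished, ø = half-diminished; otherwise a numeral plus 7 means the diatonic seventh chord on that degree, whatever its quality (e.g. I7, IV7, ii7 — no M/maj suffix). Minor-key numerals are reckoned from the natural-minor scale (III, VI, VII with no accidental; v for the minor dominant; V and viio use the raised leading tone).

V/V

The pitches D-F#-A form a major triad rooted on D.
D is not a diatonic chord root with this quality in C minor, but it lies a perfect fifth above G (V), so the chord functions as an applied dominant of V.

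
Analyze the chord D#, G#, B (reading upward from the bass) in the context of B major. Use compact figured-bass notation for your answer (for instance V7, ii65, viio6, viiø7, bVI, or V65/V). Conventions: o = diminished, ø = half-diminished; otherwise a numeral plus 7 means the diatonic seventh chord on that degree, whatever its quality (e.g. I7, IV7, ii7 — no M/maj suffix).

vi64

The pitches G#-B-D# form a minor triad rooted on G#.
G# is scale degree 6 in B major, and a minor triad on that degree is written vi.
With D# in the bass the chord is in second inversion, so the figured bass is 64.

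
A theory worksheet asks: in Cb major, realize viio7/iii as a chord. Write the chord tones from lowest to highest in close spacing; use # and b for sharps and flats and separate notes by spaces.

The slash marks an applied leading-tone chord: viio of iii. In Cb major, iii is Eb, so the leading tone to it is D, a half step below.
Building a fully diminished seventh chord on D gives D-F-Ab-Cb.

D F Ab Cb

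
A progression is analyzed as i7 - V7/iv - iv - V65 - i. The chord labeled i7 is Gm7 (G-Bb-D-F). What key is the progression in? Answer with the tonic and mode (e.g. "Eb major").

G minor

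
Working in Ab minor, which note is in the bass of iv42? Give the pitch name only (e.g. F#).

iv in Ab minor has root Db; the chord is Db-Fb-Ab-Cb.
The figure 42 means third inversion — the seventh is in the bass.

Cb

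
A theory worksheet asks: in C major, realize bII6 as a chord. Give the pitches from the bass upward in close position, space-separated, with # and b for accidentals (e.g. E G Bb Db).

Scale degree 2 in C major is D; lowering it a half step gives Db. bII6 is the Neapolitan sixth — a major triad on the lowered second degree, here in its customary first inversion.
So the chord is Db-F-Ab, a major triad.
With the 6 figure the chord is in first inversion; from the bass F upward in close position it reads F-Ab-Db.

F Ab Db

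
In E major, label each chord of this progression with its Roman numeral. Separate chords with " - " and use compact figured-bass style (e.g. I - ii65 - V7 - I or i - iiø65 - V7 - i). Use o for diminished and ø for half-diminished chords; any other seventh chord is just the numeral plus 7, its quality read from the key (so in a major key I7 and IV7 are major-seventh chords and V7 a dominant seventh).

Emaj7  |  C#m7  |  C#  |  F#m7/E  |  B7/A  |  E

Emaj7: root E is the tonic; major seventh chord there is I7.
C#m7: minor seventh chord on C# = scale degree 6 → vi7.
C#: chromatic; C# is V of ii, so V/ii.
F#m7/E: minor seventh chord on F# = scale degree 2 → ii42.
B7/A: dominant seventh chord on B = scale degree 5 → V42.
E: major triad on E = scale degree 1 → I.

I7 - vi7 - V/ii - ii42 - V42 - I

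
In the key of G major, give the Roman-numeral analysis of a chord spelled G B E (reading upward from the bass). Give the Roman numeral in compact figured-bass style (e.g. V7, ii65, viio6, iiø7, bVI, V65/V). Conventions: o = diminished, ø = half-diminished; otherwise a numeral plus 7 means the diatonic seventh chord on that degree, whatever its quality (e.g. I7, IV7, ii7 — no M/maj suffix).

Stacked in thirds the chord is E-G-B: a minor triad on E.
In G major, E is the submediant; the diatonic minor triad there is vi.
With G in the bass the chord is in first inversion, so the figured bass is 6.

vi6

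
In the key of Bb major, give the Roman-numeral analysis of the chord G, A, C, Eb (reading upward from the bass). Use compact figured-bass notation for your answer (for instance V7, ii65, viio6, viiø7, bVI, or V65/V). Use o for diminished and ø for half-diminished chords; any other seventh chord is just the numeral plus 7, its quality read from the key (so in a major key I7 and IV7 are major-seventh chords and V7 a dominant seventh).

viiø42

The pitches A-C-Eb-G form a half-diminished seventh chord rooted on A.
In Bb major, A is the leading tone; the diatonic half-diminished seventh chord there is viiø7.
With G in the bass the chord is in third inversion, so the figured bass is 42.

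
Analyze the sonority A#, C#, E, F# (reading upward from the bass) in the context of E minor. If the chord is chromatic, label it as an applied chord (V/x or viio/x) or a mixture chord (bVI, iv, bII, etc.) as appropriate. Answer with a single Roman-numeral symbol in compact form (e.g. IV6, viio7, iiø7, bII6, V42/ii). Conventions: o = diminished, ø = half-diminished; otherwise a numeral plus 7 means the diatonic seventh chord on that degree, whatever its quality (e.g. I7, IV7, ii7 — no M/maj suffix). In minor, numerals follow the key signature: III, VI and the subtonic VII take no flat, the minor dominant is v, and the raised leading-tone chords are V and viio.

V65/V

Stacked in thirds the chord is F#-A#-C#-E: a dominant seventh chord on F#.
F# is not a diatonic chord root with this quality in E minor, but it lies a perfect fifth above B (V), so the chord functions as an applied dominant of V.
With A# in the bass the chord is in first inversion, so the figured bass is 65.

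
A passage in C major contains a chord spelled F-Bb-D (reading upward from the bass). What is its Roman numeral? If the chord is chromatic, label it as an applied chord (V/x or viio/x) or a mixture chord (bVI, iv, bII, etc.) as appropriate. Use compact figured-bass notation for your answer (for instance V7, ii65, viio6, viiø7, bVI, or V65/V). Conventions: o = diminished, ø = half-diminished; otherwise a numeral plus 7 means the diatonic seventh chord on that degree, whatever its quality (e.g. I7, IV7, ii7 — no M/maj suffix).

bVII64

Stacked in thirds the chord is Bb-D-F: a major triad on Bb.
Bb is the lowered seventh degree of C major (diatonic 7 would be B). This is a major triad on the lowered seventh degree (the subtonic), borrowed from the parallel minor.
With F in the bass the chord is in second inversion, so the figured bass is 64.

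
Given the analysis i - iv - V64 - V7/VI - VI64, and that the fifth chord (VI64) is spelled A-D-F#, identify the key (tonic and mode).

F# minor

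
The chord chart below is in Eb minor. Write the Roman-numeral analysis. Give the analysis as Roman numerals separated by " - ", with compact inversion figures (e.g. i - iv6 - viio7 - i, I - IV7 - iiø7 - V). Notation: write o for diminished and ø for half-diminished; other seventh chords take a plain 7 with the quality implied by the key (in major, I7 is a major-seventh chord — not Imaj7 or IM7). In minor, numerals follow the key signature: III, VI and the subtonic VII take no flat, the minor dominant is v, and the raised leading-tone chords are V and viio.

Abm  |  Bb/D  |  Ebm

Abm: minor triad on Ab = scale degree 4 → iv.
Bb/D: root Bb is the dominant; major triad there is V6.
Ebm: root Eb is the tonic; minor triad there is i.

iv - V6 - i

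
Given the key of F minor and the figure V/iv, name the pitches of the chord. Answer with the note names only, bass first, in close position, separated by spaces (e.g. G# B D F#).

F A C

The slash means an applied dominant: we want the dominant of iv. In F minor, iv is Bb minor, and its dominant is built on F.
Building a major triad on F gives F-A-C.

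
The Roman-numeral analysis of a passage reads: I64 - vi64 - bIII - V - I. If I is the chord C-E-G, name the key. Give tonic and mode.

C major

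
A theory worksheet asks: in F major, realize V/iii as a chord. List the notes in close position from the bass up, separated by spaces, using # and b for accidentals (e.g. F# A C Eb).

E G# B

V/iii is a secondary dominant — the dominant triad of iii. iii in F major is A, so the applied chord's root is E, a perfect fifth above.
Building a major triad on E gives E-G#-B.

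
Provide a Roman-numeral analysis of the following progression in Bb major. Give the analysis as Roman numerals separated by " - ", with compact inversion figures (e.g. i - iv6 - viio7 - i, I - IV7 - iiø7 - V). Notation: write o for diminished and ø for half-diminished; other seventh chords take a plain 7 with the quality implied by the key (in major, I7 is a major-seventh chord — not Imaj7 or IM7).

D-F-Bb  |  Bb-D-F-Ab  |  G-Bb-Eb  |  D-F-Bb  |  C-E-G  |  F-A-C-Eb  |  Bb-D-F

I6 - V7/IV - IV6 - I6 - V/V - V7 - I

D-F-Bb: major triad on Bb = scale degree 1 → I6.
Bb-D-F-Ab: chromatic; Bb is V of IV, so V7/IV.
G-Bb-Eb: root Eb is the subdominant; major triad there is IV6.
D-F-Bb has root Bb, degree 1 in Bb major, so I6.
C-E-G: chromatic; C is V of V, so V/V.
F-A-C-Eb: dominant seventh chord on F = scale degree 5 → V7.
Bb-D-F has root Bb, degree 1 in Bb major, so I.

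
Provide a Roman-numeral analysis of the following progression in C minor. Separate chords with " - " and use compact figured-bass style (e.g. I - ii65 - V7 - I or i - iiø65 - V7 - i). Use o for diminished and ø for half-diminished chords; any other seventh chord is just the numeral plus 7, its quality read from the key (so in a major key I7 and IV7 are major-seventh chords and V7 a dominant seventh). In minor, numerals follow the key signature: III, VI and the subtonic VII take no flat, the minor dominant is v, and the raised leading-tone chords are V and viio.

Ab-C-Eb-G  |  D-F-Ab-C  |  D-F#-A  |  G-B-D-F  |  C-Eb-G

VI7 - iiø7 - V/V - V7 - i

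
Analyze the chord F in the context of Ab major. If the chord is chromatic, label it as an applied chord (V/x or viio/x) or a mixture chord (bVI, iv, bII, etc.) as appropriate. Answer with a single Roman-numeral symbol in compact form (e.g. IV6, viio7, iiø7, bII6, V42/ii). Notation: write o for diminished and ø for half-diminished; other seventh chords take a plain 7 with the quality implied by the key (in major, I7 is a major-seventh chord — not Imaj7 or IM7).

V/ii

The pitches F-A-C form a major triad rooted on F.
F is not a diatonic chord root with this quality in Ab major, but it lies a perfect fifth above Bb (ii), so the chord functions as an applied dominant of ii.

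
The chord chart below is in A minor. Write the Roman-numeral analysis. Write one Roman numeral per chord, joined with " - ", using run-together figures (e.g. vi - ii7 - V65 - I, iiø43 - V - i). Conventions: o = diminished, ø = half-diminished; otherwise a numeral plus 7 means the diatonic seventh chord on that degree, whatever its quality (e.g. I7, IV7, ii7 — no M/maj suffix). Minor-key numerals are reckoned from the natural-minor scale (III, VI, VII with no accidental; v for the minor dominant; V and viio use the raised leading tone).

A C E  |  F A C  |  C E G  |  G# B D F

i - VI - III - viio7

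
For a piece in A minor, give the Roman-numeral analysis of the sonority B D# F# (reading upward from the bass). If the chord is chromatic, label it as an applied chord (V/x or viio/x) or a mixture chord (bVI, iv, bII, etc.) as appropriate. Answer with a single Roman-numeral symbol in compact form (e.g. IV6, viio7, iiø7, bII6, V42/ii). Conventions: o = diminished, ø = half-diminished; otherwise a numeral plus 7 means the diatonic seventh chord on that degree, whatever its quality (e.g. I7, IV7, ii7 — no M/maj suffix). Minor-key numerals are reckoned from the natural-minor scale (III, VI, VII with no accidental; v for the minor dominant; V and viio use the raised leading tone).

V/V

The pitches B-D#-F# form a major triad rooted on B.
B is not a diatonic chord root with this quality in A minor, but it lies a perfect fifth above E (V), so the chord functions as an applied dominant of V.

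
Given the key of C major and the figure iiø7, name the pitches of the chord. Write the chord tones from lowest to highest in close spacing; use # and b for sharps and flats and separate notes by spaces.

Scale degree 2 in C major is D; here the chord built on it is altered to a half-diminished seventh chord. iiø7 is the half-diminished supertonic seventh, borrowed from the parallel minor.
So the chord is D-F-Ab-C, a half-diminished seventh chord.

D F Ab C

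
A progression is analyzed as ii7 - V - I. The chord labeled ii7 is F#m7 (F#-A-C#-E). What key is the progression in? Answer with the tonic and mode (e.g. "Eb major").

E major

The anchor chord is a minor seventh chord on F#, labeled ii7.
Counting down one scale step from F# places the tonic on E; a minor seventh chord on degree 2 is diatonic only in major.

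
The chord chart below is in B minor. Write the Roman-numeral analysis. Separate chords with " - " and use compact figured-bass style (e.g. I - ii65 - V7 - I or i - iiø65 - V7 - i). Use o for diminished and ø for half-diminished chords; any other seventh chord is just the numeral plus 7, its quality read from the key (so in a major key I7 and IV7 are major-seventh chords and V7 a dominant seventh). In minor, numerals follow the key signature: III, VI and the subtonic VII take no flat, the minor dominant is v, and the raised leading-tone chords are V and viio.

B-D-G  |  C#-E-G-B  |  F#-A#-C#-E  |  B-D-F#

VI6 - iiø7 - V7 - i

B-D-G: major triad on G = scale degree 6 → VI6.
C#-E-G-B: half-diminished seventh chord on C# = scale degree 2 → iiø7.
F#-A#-C#-E: root F# is the dominant; dominant seventh chord there is V7.
B-D-F#: root B is the tonic; minor triad there is i.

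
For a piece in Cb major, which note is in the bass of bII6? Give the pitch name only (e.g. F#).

Fb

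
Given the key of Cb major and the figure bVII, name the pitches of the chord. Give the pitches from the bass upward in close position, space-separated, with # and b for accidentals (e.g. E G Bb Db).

bVII is a major triad on the lowered seventh degree (the subtonic), borrowed from the parallel minor. In Cb major that root is Bbb.
So the chord is Bbb-Db-Fb, a major triad.

Bbb Db Fb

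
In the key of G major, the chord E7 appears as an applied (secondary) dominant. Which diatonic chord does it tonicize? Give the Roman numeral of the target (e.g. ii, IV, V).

The chord is a dominant seventh chord on E.
A dominant resolves down a perfect fifth: E → A. In G major, A is scale degree 2, i.e. ii.

ii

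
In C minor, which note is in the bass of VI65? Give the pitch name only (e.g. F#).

VI in C minor has root Ab; the chord is Ab-C-Eb-G.
The figure 65 means first inversion — the third is in the bass.

C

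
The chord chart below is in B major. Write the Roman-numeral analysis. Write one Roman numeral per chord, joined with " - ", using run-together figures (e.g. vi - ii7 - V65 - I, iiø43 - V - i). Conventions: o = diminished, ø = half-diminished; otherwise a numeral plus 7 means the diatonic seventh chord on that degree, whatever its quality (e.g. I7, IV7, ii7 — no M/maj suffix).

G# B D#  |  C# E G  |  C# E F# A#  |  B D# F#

vi - iio - V43 - I

G#-B-D# has root G#, degree 6 in B major, so vi.
C#-E-G: diminished triad on C# — chromatic; iio (borrowed from the parallel minor).
C#-E-F#-A#: dominant seventh chord on F# = scale degree 5 → V43.
B-D#-F#: root B is the tonic; major triad there is I.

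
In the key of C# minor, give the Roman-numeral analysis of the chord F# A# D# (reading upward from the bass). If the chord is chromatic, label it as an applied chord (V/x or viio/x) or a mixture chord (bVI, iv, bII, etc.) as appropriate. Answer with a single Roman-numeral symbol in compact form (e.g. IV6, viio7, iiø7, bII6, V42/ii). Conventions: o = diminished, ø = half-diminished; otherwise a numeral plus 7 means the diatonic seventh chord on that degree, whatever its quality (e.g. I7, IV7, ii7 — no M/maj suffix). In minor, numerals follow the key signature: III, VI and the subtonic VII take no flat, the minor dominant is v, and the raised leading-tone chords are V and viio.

ii6

Stacked in thirds the chord is D#-F#-A#: a minor triad on D#.
D# is the second degree of C# minor. This is the minor supertonic, borrowed from the parallel major (the Dorian ii).
With F# in the bass the chord is in first inversion, so the figured bass is 6.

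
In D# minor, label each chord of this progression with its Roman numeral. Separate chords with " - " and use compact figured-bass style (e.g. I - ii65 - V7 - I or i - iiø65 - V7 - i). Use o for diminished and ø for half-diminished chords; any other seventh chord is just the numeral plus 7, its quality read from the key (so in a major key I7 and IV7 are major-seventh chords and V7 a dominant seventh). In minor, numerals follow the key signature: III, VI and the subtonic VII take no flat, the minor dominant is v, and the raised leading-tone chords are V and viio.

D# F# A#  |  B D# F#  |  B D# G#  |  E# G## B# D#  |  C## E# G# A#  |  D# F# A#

D#-F#-A#: root D# is the tonic; minor triad there is i.
B-D#-F#: root B is the submediant; major triad there is VI.
B-D#-G#: root G# is the subdominant; minor triad there is iv6.
E#-G##-B#-D#: a dominant seventh chord on E#, the applied dominant of V → V7/V.
C##-E#-G#-A# has root A#, degree 5 in D# minor, so V65.
D#-F#-A#: root D# is the tonic; minor triad there is i.

i - VI - iv6 - V7/V - V65 - i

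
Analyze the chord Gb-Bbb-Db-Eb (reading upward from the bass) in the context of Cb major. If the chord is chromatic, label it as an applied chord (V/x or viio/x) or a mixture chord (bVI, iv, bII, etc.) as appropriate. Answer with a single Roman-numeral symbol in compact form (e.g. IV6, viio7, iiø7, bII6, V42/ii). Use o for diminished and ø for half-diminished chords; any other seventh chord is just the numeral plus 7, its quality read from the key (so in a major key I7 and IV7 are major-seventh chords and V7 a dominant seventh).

viiø65/IV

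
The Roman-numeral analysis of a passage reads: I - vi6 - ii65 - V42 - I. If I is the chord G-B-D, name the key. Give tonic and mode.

The chord G is a major triad rooted on G; its label is I.
If G is scale degree 1 and the mode makes that degree carry a major triad, the tonic is G and the mode is major.

G major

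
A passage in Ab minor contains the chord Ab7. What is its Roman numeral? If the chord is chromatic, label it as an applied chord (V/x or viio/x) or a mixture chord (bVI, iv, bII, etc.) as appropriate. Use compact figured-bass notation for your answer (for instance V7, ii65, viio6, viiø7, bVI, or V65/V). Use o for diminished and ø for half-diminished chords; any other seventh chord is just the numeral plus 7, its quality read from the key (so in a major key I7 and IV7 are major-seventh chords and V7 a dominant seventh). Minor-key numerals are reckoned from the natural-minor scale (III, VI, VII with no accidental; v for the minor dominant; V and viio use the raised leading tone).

V7/iv

The pitches Ab-C-Eb-Gb form a dominant seventh chord rooted on Ab.
Ab is not a diatonic chord root with this quality in Ab minor, but it lies a perfect fifth above Db (iv), so the chord functions as an applied dominant of iv.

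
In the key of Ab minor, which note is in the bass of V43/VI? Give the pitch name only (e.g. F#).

Gb

The applied chord V43/VI is rooted on Cb: Cb-Eb-Gb-Bbb.
The figure 43 means second inversion — the fifth is in the bass.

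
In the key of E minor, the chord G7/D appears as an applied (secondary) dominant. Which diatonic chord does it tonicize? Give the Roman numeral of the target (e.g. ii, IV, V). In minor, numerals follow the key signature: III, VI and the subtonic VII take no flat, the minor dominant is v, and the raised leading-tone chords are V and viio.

VI

The chord is a dominant seventh chord on G.
A dominant resolves down a perfect fifth: G → C. In E minor, C is scale degree 6, i.e. VI.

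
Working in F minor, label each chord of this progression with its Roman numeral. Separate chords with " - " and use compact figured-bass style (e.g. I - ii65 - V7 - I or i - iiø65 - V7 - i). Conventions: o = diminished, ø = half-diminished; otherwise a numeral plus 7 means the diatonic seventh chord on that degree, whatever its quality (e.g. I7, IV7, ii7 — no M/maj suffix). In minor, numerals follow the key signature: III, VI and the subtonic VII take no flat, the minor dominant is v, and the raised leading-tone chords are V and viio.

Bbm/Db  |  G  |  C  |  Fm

Bbm/Db: minor triad on Bb = scale degree 4 → iv6.
G: a major triad on G, the applied dominant of V → V/V.
C: root C is the dominant; major triad there is V.
Fm: minor triad on F = scale degree 1 → i.

iv6 - V/V - V - i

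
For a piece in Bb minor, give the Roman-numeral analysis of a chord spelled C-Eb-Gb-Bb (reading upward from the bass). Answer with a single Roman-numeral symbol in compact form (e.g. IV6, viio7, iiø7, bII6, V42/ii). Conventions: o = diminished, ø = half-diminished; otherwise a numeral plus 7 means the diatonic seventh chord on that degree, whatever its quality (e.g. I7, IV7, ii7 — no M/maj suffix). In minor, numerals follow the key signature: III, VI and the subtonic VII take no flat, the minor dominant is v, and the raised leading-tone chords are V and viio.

iiø7

Stacked in thirds the chord is C-Eb-Gb-Bb: a half-diminished seventh chord on C.
In Bb minor, C is the supertonic; the diatonic half-diminished seventh chord there is iiø7.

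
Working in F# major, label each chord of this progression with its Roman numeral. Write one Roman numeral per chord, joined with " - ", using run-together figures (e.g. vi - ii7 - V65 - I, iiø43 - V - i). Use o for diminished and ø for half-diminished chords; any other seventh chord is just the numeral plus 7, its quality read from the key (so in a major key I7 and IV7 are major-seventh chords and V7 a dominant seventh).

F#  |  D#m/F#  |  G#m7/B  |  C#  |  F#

I - vi6 - ii65 - V - I

F#: root F# is the tonic; major triad there is I.
D#m/F#: minor triad on D# = scale degree 6 → vi6.
G#m7/B has root G#, degree 2 in F# major, so ii65.
C#: major triad on C# = scale degree 5 → V.
F# has root F#, degree 1 in F# major, so I.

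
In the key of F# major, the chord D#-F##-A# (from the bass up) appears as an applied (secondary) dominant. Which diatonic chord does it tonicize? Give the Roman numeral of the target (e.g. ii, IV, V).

ii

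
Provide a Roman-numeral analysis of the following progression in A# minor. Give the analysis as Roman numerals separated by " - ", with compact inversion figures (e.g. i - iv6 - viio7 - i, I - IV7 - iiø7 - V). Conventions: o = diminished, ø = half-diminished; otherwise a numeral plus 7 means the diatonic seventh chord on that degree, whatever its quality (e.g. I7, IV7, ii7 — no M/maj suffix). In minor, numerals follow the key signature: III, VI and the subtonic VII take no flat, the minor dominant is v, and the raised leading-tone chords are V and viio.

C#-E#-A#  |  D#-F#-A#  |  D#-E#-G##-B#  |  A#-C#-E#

i6 - iv - V42 - i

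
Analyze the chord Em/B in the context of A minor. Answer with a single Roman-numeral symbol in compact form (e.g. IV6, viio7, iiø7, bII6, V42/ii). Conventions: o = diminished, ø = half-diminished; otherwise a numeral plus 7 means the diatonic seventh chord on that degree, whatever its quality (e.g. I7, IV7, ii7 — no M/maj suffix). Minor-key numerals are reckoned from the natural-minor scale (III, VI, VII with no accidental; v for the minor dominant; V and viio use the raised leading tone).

The pitches E-G-B form a minor triad rooted on E.
E is scale degree 5 in A minor, and a minor triad on that degree is written v.
With B in the bass the chord is in second inversion, so the figured bass is 64.

v64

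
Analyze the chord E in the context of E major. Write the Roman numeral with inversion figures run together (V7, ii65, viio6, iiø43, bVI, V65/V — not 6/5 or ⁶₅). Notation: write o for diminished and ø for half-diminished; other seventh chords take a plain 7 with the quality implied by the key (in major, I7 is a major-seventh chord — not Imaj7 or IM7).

I

The pitches E-G#-B form a major triad rooted on E.
E is scale degree 1 in E major, and a major triad on that degree is written I.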